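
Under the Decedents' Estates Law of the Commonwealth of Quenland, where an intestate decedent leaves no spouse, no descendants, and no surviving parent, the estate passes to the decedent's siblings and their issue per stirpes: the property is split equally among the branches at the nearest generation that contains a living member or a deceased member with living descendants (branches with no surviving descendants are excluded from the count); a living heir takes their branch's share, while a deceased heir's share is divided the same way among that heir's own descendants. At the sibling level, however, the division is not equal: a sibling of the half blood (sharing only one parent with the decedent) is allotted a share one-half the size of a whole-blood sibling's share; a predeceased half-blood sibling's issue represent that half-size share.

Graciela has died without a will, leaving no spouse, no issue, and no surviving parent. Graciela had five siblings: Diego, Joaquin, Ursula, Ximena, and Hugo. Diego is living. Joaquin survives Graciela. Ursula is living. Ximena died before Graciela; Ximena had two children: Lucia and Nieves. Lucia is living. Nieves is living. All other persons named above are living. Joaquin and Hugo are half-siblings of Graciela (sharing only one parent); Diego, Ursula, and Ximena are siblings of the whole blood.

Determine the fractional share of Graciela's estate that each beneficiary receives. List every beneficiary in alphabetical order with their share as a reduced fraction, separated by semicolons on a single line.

Diego 1/4; Hugo 1/8; Joaquin 1/8; Lucia 1/8; Nieves 1/8; Ursula 1/4

No spouse, descendants, or parent survives, so the estate passes to Graciela's siblings per stirpes.
Half-blood siblings count for one-half the weight of whole-blood siblings at the initial division.
Dividing 1 in proportion to weights (total weight 4): Diego (weight 1) → 1/4; Joaquin (weight 1/2) → 1/8; Ursula (weight 1) → 1/4; Ximena (weight 1) → 1/4; Hugo (weight 1/2) → 1/8.
Diego is living and takes 1/4.
Joaquin is living and takes 1/8.
Ursula is living and takes 1/4.
Ximena predeceased; the 1/4 allotted to Ximena's branch passes to Ximena's issue by representation.
The 1/4 is divided into 2 equal shares of 1/8 among Lucia, Nieves.
Lucia is living and takes 1/8.
Nieves is living and takes 1/8.
Hugo is living and takes 1/8.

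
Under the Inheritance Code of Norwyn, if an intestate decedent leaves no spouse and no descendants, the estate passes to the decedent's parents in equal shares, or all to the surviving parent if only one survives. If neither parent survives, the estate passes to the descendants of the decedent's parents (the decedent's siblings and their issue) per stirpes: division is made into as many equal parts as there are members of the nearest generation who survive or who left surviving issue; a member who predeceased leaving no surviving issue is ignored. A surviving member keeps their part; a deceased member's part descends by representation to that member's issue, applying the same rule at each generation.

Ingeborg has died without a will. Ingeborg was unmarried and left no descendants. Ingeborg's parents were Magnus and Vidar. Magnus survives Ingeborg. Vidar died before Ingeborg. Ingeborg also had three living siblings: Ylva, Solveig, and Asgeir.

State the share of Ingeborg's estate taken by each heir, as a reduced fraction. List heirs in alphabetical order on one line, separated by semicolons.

Magnus 1

Only one parent, Magnus, survives, so Magnus takes the entire estate. The siblings take nothing because a surviving parent has priority.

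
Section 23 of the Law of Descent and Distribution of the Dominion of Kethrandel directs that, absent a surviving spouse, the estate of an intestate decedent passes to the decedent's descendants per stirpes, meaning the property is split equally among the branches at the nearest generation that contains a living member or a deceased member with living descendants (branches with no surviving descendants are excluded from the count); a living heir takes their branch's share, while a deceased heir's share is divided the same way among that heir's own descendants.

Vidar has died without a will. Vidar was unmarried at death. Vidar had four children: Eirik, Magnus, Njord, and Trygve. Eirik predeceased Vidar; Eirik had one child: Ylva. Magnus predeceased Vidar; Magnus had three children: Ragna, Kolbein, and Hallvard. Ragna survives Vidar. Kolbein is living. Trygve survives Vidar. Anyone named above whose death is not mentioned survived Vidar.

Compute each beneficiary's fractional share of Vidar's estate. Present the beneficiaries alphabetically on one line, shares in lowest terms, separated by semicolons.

Hallvard 1/12; Kolbein 1/12; Njord 1/4; Ragna 1/12; Trygve 1/4; Ylva 1/4

There is no surviving spouse, so the entire estate passes to Vidar's descendants per stirpes.
The estate is divided into 4 equal shares of 1/4 among Eirik, Magnus, Njord, Trygve.
Eirik predeceased; the 1/4 allotted to Eirik's branch passes to Eirik's issue by representation.
Ylva is the sole taker at this level and receives the full 1/4.
Magnus predeceased; the 1/4 allotted to Magnus's branch passes to Magnus's issue by representation.
The 1/4 is divided into 3 equal shares of 1/12 among Ragna, Kolbein, Hallvard.
Ragna is living and takes 1/12.
Kolbein is living and takes 1/12.
Hallvard is living and takes 1/12.
Njord is living and takes 1/4.
Trygve is living and takes 1/4.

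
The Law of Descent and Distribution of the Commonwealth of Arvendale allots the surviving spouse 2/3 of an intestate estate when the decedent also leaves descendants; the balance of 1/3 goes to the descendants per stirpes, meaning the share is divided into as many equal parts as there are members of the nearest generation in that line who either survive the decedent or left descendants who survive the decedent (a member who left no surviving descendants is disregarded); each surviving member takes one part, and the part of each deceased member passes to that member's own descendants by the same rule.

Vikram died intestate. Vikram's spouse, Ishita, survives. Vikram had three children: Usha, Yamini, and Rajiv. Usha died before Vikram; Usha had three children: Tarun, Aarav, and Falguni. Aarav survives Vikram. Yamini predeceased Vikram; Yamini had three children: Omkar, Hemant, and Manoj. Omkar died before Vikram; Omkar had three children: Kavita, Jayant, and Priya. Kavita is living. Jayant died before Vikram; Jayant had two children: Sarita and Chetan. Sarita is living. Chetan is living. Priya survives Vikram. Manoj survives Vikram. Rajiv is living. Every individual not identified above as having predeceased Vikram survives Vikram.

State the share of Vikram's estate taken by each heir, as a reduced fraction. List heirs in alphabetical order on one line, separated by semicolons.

Aarav 1/27; Chetan 1/162; Falguni 1/27; Hemant 1/27; Ishita 2/3; Kavita 1/81; Manoj 1/27; Priya 1/81; Rajiv 1/9; Sarita 1/162; Tarun 1/27

Ishita, as surviving spouse, takes 2/3.
The remaining 1/3 passes to Vikram's descendants per stirpes.
The 1/3 is divided into 3 equal shares of 1/9 among Usha, Yamini, Rajiv.
Usha predeceased; the 1/9 allotted to Usha's branch passes to Usha's issue by representation.
The 1/9 is divided into 3 equal shares of 1/27 among Tarun, Aarav, Falguni.
Tarun is living and takes 1/27.
Aarav is living and takes 1/27.
Falguni is living and takes 1/27.
Yamini predeceased; the 1/9 allotted to Yamini's branch passes to Yamini's issue by representation.
The 1/9 is divided into 3 equal shares of 1/27 among Omkar, Hemant, Manoj.
Omkar predeceased; the 1/27 allotted to Omkar's branch passes to Omkar's issue by representation.
The 1/27 is divided into 3 equal shares of 1/81 among Kavita, Jayant, Priya.
Kavita is living and takes 1/81.
Jayant predeceased; the 1/81 allotted to Jayant's branch passes to Jayant's issue by representation.
The 1/81 is divided into 2 equal shares of 1/162 among Sarita, Chetan.
Sarita is living and takes 1/162.
Chetan is living and takes 1/162.
Priya is living and takes 1/81.
Hemant is living and takes 1/27.
Manoj is living and takes 1/27.
Rajiv is living and takes 1/9.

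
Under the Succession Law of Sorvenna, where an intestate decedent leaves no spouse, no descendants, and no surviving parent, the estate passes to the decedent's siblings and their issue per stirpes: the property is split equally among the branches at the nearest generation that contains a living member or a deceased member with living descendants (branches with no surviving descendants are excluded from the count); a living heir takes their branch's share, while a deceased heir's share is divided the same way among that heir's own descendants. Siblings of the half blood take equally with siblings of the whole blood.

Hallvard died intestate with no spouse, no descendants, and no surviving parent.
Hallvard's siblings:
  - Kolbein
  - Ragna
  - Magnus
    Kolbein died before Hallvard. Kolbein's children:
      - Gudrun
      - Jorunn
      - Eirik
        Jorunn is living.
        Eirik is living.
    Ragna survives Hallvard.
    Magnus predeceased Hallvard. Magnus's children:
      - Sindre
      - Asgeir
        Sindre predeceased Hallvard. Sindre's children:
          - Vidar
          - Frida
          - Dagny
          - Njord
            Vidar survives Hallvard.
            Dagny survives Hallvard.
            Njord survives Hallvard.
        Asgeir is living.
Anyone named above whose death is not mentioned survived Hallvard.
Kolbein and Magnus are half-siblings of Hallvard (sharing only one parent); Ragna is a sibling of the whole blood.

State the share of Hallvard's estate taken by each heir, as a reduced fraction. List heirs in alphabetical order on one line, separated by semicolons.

Asgeir 1/6; Dagny 1/24; Eirik 1/9; Frida 1/24; Gudrun 1/9; Jorunn 1/9; Njord 1/24; Ragna 1/3; Vidar 1/24

No spouse, descendants, or parent survives, so the estate passes to Hallvard's siblings per stirpes.
Half-blood and whole-blood siblings take equally under the stated rule.
The estate is divided into 3 equal shares of 1/3 among Kolbein, Ragna, Magnus.
Kolbein predeceased; the 1/3 allotted to Kolbein's branch passes to Kolbein's issue by representation.
The 1/3 is divided into 3 equal shares of 1/9 among Gudrun, Jorunn, Eirik.
Gudrun is living and takes 1/9.
Jorunn is living and takes 1/9.
Eirik is living and takes 1/9.
Ragna is living and takes 1/3.
Magnus predeceased; the 1/3 allotted to Magnus's branch passes to Magnus's issue by representation.
The 1/3 is divided into 2 equal shares of 1/6 among Sindre, Asgeir.
Sindre predeceased; the 1/6 allotted to Sindre's branch passes to Sindre's issue by representation.
The 1/6 is divided into 4 equal shares of 1/24 among Vidar, Frida, Dagny, Njord.
Vidar is living and takes 1/24.
Frida is living and takes 1/24.
Dagny is living and takes 1/24.
Njord is living and takes 1/24.
Asgeir is living and takes 1/6.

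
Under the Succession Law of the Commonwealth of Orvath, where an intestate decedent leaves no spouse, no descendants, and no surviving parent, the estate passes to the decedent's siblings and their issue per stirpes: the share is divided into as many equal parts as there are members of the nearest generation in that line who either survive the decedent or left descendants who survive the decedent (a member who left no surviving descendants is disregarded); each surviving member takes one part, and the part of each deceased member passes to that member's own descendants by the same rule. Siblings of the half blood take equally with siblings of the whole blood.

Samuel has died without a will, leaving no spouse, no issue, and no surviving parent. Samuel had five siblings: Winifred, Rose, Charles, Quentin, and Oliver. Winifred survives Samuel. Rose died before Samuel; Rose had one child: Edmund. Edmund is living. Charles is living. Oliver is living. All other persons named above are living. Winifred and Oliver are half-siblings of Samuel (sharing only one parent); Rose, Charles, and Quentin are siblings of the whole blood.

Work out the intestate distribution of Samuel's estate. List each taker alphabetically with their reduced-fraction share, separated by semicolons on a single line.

No spouse, descendants, or parent survives, so the estate passes to Samuel's siblings per stirpes.
Half-blood and whole-blood siblings take equally under the stated rule.
The estate is divided into 5 equal shares of 1/5 among Winifred, Rose, Charles, Quentin, Oliver.
Winifred is living and takes 1/5.
Rose predeceased; the 1/5 allotted to Rose's branch passes to Rose's issue by representation.
Edmund is the sole taker at this level and receives the full 1/5.
Charles is living and takes 1/5.
Quentin is living and takes 1/5.
Oliver is living and takes 1/5.

Charles 1/5; Edmund 1/5; Oliver 1/5; Quentin 1/5; Winifred 1/5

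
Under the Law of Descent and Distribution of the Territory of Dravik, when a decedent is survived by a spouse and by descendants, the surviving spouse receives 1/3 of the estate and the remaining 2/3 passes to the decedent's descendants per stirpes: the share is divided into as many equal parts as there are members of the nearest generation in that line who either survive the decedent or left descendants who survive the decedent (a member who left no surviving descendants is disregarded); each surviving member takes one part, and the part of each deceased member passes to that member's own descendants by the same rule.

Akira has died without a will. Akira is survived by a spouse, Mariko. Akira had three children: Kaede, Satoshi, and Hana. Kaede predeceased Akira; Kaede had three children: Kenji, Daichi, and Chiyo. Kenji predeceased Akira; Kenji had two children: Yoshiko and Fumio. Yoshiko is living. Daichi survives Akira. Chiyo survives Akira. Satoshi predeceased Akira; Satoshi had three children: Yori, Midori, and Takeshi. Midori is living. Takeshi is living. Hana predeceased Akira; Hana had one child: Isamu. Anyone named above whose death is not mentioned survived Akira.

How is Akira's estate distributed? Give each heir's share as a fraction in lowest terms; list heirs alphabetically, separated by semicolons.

Chiyo 2/27; Daichi 2/27; Fumio 1/27; Isamu 2/9; Mariko 1/3; Midori 2/27; Takeshi 2/27; Yori 2/27; Yoshiko 1/27

Mariko, as surviving spouse, takes 1/3.
The remaining 2/3 passes to Akira's descendants per stirpes.
The 2/3 is divided into 3 equal shares of 2/9 among Kaede, Satoshi, Hana.
Kaede predeceased; the 2/9 allotted to Kaede's branch passes to Kaede's issue by representation.
The 2/9 is divided into 3 equal shares of 2/27 among Kenji, Daichi, Chiyo.
Kenji predeceased; the 2/27 allotted to Kenji's branch passes to Kenji's issue by representation.
The 2/27 is divided into 2 equal shares of 1/27 among Yoshiko, Fumio.
Yoshiko is living and takes 1/27.
Fumio is living and takes 1/27.
Daichi is living and takes 2/27.
Chiyo is living and takes 2/27.
Satoshi predeceased; the 2/9 allotted to Satoshi's branch passes to Satoshi's issue by representation.
The 2/9 is divided into 3 equal shares of 2/27 among Yori, Midori, Takeshi.
Yori is living and takes 2/27.
Midori is living and takes 2/27.
Takeshi is living and takes 2/27.
Hana predeceased; the 2/9 allotted to Hana's branch passes to Hana's issue by representation.
Isamu is the sole taker at this level and receives the full 2/9.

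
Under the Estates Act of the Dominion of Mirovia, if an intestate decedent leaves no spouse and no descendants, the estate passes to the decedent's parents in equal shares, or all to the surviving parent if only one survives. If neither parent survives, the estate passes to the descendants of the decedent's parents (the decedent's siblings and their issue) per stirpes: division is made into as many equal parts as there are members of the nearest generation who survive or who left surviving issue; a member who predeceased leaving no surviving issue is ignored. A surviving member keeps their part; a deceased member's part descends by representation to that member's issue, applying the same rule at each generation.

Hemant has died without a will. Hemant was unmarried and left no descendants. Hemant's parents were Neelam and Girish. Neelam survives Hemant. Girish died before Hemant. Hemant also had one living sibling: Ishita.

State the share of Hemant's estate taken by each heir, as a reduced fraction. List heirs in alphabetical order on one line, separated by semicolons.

Only one parent, Neelam, survives, so Neelam takes the entire estate. The siblings take nothing because a surviving parent has priority.

Neelam 1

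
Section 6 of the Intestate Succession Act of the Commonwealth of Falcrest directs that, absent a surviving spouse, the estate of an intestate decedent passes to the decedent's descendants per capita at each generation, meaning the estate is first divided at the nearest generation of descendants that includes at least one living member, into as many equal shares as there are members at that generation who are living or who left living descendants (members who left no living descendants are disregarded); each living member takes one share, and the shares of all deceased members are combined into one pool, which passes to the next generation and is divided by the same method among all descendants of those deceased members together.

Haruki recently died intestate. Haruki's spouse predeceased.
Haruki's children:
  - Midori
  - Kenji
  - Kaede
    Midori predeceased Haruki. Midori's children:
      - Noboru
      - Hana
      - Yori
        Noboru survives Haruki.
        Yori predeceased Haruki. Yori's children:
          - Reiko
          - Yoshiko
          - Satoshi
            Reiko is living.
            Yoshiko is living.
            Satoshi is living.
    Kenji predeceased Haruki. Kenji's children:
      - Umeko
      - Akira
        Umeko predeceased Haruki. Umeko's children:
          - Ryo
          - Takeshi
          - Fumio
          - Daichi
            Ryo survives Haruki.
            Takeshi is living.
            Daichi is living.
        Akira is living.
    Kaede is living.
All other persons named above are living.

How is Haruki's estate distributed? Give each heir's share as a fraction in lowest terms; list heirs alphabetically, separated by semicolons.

There is no surviving spouse, so the entire estate passes to Haruki's descendants per capita at each generation.
At generation 1 (Midori, Kenji, Kaede) there are 3 shares of (1)/3 = 1/3 each.
Living: Kaede — each takes 1/3.
Deceased: Midori and Kenji. Their combined 2/3 is pooled and carried to generation 2.
At generation 2 (Noboru, Hana, Yori, Umeko, Akira) there are 5 shares of (2/3)/5 = 2/15 each.
Living: Noboru, Hana, and Akira — each takes 2/15.
Deceased: Yori and Umeko. Their combined 4/15 is pooled and carried to generation 3.
At generation 3 (Reiko, Yoshiko, Satoshi, Ryo, Takeshi, Fumio, Daichi) there are 7 shares of (4/15)/7 = 4/105 each.
Living: Reiko, Yoshiko, Satoshi, Ryo, Takeshi, Fumio, and Daichi — each takes 4/105.

Akira 2/15; Daichi 4/105; Fumio 4/105; Hana 2/15; Kaede 1/3; Noboru 2/15; Reiko 4/105; Ryo 4/105; Satoshi 4/105; Takeshi 4/105; Yoshiko 4/105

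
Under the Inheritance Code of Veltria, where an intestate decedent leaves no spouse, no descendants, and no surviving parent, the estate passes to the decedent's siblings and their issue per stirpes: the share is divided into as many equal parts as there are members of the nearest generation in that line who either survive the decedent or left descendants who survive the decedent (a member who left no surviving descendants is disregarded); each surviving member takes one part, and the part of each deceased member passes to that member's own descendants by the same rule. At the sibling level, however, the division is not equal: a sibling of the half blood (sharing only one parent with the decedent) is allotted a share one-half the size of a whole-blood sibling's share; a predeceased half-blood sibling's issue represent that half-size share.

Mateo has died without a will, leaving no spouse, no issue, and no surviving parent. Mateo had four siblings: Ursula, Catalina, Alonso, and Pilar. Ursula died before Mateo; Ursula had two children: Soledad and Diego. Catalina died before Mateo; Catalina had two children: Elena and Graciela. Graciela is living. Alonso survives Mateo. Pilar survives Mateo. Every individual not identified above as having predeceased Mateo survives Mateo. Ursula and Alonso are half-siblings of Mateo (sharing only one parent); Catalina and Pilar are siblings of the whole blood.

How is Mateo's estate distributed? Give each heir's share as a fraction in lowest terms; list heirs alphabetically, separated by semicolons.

Alonso 1/6; Diego 1/12; Elena 1/6; Graciela 1/6; Pilar 1/3; Soledad 1/12

No spouse, descendants, or parent survives, so the estate passes to Mateo's siblings per stirpes.
Half-blood siblings count for one-half the weight of whole-blood siblings at the initial division.
Dividing 1 in proportion to weights (total weight 3): Ursula (weight 1/2) → 1/6; Catalina (weight 1) → 1/3; Alonso (weight 1/2) → 1/6; Pilar (weight 1) → 1/3.
Ursula predeceased; the 1/6 allotted to Ursula's branch passes to Ursula's issue by representation.
The 1/6 is divided into 2 equal shares of 1/12 among Soledad, Diego.
Soledad is living and takes 1/12.
Diego is living and takes 1/12.
Catalina predeceased; the 1/3 allotted to Catalina's branch passes to Catalina's issue by representation.
The 1/3 is divided into 2 equal shares of 1/6 among Elena, Graciela.
Elena is living and takes 1/6.
Graciela is living and takes 1/6.
Alonso is living and takes 1/6.
Pilar is living and takes 1/3.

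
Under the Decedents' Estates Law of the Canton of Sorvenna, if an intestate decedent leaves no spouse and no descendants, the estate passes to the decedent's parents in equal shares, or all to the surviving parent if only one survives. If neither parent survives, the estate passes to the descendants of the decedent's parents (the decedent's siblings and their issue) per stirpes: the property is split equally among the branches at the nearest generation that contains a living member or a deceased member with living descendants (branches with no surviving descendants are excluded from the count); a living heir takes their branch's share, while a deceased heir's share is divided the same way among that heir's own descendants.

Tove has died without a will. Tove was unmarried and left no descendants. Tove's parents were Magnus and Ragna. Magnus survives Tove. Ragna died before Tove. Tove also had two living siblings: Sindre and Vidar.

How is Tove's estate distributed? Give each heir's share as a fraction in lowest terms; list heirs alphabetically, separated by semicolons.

Magnus 1

Only one parent, Magnus, survives, so Magnus takes the entire estate. The siblings take nothing because a surviving parent has priority.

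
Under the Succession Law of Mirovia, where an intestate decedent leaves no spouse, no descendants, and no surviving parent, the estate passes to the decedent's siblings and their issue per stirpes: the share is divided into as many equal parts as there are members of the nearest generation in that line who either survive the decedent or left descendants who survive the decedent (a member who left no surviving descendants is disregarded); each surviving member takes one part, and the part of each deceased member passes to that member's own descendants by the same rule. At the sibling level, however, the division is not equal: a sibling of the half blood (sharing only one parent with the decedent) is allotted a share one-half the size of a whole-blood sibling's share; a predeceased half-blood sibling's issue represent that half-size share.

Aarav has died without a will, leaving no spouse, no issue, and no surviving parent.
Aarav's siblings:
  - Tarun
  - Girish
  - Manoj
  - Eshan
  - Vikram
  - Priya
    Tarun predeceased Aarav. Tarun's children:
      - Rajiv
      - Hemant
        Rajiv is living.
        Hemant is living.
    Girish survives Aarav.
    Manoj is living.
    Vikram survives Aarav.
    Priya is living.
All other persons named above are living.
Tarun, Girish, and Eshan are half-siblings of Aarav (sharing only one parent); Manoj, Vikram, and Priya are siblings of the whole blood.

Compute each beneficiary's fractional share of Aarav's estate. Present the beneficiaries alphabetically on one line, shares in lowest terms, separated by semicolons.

Eshan 1/9; Girish 1/9; Hemant 1/18; Manoj 2/9; Priya 2/9; Rajiv 1/18; Vikram 2/9

No spouse, descendants, or parent survives, so the estate passes to Aarav's siblings per stirpes.
Half-blood siblings count for one-half the weight of whole-blood siblings at the initial division.
Dividing 1 in proportion to weights (total weight 9/2): Tarun (weight 1/2) → 1/9; Girish (weight 1/2) → 1/9; Manoj (weight 1) → 2/9; Eshan (weight 1/2) → 1/9; Vikram (weight 1) → 2/9; Priya (weight 1) → 2/9.
Tarun predeceased; the 1/9 allotted to Tarun's branch passes to Tarun's issue by representation.
The 1/9 is divided into 2 equal shares of 1/18 among Rajiv, Hemant.
Rajiv is living and takes 1/18.
Hemant is living and takes 1/18.
Girish is living and takes 1/9.
Manoj is living and takes 2/9.
Eshan is living and takes 1/9.
Vikram is living and takes 2/9.
Priya is living and takes 2/9.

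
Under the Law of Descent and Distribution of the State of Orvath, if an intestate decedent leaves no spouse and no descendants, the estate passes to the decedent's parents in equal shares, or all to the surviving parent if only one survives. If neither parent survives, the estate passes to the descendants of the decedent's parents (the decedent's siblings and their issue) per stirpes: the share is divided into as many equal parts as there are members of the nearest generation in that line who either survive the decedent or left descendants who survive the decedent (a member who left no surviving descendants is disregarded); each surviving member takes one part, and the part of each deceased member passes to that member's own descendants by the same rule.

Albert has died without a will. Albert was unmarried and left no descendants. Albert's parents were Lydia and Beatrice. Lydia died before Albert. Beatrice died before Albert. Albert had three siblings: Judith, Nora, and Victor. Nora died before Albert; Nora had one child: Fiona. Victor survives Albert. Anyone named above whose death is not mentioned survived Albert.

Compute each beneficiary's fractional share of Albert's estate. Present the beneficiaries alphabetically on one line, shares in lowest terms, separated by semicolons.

Neither parent survives and there are no descendants, so the estate passes to Albert's siblings and their issue per stirpes.
The estate is divided into 3 equal shares of 1/3 among Judith, Nora, Victor.
Judith is living and takes 1/3.
Nora predeceased; the 1/3 allotted to Nora's branch passes to Nora's issue by representation.
Fiona is the sole taker at this level and receives the full 1/3.
Victor is living and takes 1/3.

Fiona 1/3; Judith 1/3; Victor 1/3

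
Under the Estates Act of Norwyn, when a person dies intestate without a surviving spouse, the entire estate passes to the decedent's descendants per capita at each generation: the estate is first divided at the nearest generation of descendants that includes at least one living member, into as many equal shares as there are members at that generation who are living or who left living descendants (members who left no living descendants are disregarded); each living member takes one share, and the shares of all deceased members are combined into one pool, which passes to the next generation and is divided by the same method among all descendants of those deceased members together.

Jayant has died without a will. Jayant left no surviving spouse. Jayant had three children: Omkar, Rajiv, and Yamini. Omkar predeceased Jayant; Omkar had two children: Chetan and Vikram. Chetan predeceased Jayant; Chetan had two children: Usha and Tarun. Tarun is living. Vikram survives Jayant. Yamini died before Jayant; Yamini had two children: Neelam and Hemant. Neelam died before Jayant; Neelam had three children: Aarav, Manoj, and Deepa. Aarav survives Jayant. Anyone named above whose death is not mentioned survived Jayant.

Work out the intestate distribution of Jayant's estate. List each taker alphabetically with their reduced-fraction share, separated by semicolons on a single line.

There is no surviving spouse, so the entire estate passes to Jayant's descendants per capita at each generation.
At generation 1 (Omkar, Rajiv, Yamini) there are 3 shares of (1)/3 = 1/3 each.
Living: Rajiv — each takes 1/3.
Deceased: Omkar and Yamini. Their combined 2/3 is pooled and carried to generation 2.
At generation 2 (Chetan, Vikram, Neelam, Hemant) there are 4 shares of (2/3)/4 = 1/6 each.
Living: Vikram and Hemant — each takes 1/6.
Deceased: Chetan and Neelam. Their combined 1/3 is pooled and carried to generation 3.
At generation 3 (Usha, Tarun, Aarav, Manoj, Deepa) there are 5 shares of (1/3)/5 = 1/15 each.
Living: Usha, Tarun, Aarav, Manoj, and Deepa — each takes 1/15.

Aarav 1/15; Deepa 1/15; Hemant 1/6; Manoj 1/15; Rajiv 1/3; Tarun 1/15; Usha 1/15; Vikram 1/6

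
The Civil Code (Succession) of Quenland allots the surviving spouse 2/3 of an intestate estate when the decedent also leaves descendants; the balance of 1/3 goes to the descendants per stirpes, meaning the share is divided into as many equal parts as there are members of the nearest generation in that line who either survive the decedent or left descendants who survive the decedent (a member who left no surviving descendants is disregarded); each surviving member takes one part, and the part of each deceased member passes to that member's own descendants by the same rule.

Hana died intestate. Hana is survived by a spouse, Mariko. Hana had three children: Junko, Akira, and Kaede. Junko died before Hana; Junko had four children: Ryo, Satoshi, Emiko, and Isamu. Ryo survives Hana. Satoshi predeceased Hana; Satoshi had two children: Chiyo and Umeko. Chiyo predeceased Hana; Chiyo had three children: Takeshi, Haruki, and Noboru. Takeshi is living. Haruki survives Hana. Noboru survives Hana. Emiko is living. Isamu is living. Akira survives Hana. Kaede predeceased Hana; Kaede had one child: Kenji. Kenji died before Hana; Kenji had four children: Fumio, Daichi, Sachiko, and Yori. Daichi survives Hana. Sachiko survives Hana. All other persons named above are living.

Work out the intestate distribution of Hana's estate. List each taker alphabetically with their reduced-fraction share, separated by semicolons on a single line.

Akira 1/9; Daichi 1/36; Emiko 1/36; Fumio 1/36; Haruki 1/216; Isamu 1/36; Mariko 2/3; Noboru 1/216; Ryo 1/36; Sachiko 1/36; Takeshi 1/216; Umeko 1/72; Yori 1/36

Mariko, as surviving spouse, takes 2/3.
The remaining 1/3 passes to Hana's descendants per stirpes.
The 1/3 is divided into 3 equal shares of 1/9 among Junko, Akira, Kaede.
Junko predeceased; the 1/9 allotted to Junko's branch passes to Junko's issue by representation.
The 1/9 is divided into 4 equal shares of 1/36 among Ryo, Satoshi, Emiko, Isamu.
Ryo is living and takes 1/36.
Satoshi predeceased; the 1/36 allotted to Satoshi's branch passes to Satoshi's issue by representation.
The 1/36 is divided into 2 equal shares of 1/72 among Chiyo, Umeko.
Chiyo predeceased; the 1/72 allotted to Chiyo's branch passes to Chiyo's issue by representation.
The 1/72 is divided into 3 equal shares of 1/216 among Takeshi, Haruki, Noboru.
Takeshi is living and takes 1/216.
Haruki is living and takes 1/216.
Noboru is living and takes 1/216.
Umeko is living and takes 1/72.
Emiko is living and takes 1/36.
Isamu is living and takes 1/36.
Akira is living and takes 1/9.
Kaede predeceased; the 1/9 allotted to Kaede's branch passes to Kaede's issue by representation.
Kenji's line is the sole branch at this level, so the full 1/9 passes to Kenji's issue by representation.
The 1/9 is divided into 4 equal shares of 1/36 among Fumio, Daichi, Sachiko, Yori.
Fumio is living and takes 1/36.
Daichi is living and takes 1/36.
Sachiko is living and takes 1/36.
Yori is living and takes 1/36.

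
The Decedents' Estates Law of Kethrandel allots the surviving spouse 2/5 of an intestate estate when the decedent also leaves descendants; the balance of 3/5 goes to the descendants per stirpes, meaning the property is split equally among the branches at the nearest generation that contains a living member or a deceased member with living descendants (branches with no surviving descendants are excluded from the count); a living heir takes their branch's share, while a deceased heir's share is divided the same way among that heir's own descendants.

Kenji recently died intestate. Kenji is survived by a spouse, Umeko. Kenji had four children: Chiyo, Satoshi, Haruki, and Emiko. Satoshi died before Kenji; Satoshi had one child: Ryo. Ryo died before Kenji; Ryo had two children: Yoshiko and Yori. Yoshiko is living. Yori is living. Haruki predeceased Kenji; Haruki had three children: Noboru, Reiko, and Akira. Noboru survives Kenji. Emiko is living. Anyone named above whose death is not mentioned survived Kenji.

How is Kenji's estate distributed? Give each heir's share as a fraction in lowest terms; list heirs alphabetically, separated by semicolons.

Akira 1/20; Chiyo 3/20; Emiko 3/20; Noboru 1/20; Reiko 1/20; Umeko 2/5; Yori 3/40; Yoshiko 3/40

Umeko, as surviving spouse, takes 2/5.
The remaining 3/5 passes to Kenji's descendants per stirpes.
The 3/5 is divided into 4 equal shares of 3/20 among Chiyo, Satoshi, Haruki, Emiko.
Chiyo is living and takes 3/20.
Satoshi predeceased; the 3/20 allotted to Satoshi's branch passes to Satoshi's issue by representation.
Ryo's line is the sole branch at this level, so the full 3/20 passes to Ryo's issue by representation.
The 3/20 is divided into 2 equal shares of 3/40 among Yoshiko, Yori.
Yoshiko is living and takes 3/40.
Yori is living and takes 3/40.
Haruki predeceased; the 3/20 allotted to Haruki's branch passes to Haruki's issue by representation.
The 3/20 is divided into 3 equal shares of 1/20 among Noboru, Reiko, Akira.
Noboru is living and takes 1/20.
Reiko is living and takes 1/20.
Akira is living and takes 1/20.
Emiko is living and takes 3/20.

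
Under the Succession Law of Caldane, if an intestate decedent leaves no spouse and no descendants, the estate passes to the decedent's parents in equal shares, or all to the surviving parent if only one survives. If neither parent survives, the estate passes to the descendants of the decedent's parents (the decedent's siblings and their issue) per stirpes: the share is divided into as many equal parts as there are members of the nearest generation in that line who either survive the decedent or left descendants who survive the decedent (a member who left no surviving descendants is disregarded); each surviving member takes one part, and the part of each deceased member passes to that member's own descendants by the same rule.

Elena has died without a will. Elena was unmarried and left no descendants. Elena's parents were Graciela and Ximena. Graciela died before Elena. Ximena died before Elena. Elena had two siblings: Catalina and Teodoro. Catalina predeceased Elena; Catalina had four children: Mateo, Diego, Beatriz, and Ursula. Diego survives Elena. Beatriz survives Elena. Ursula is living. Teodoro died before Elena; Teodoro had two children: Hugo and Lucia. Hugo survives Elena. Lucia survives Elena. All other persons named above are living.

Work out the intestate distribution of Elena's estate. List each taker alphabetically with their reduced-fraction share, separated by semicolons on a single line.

Neither parent survives and there are no descendants, so the estate passes to Elena's siblings and their issue per stirpes.
The estate is divided into 2 equal shares of 1/2 among Catalina, Teodoro.
Catalina predeceased; the 1/2 allotted to Catalina's branch passes to Catalina's issue by representation.
The 1/2 is divided into 4 equal shares of 1/8 among Mateo, Diego, Beatriz, Ursula.
Mateo is living and takes 1/8.
Diego is living and takes 1/8.
Beatriz is living and takes 1/8.
Ursula is living and takes 1/8.
Teodoro predeceased; the 1/2 allotted to Teodoro's branch passes to Teodoro's issue by representation.
The 1/2 is divided into 2 equal shares of 1/4 among Hugo, Lucia.
Hugo is living and takes 1/4.
Lucia is living and takes 1/4.

Beatriz 1/8; Diego 1/8; Hugo 1/4; Lucia 1/4; Mateo 1/8; Ursula 1/8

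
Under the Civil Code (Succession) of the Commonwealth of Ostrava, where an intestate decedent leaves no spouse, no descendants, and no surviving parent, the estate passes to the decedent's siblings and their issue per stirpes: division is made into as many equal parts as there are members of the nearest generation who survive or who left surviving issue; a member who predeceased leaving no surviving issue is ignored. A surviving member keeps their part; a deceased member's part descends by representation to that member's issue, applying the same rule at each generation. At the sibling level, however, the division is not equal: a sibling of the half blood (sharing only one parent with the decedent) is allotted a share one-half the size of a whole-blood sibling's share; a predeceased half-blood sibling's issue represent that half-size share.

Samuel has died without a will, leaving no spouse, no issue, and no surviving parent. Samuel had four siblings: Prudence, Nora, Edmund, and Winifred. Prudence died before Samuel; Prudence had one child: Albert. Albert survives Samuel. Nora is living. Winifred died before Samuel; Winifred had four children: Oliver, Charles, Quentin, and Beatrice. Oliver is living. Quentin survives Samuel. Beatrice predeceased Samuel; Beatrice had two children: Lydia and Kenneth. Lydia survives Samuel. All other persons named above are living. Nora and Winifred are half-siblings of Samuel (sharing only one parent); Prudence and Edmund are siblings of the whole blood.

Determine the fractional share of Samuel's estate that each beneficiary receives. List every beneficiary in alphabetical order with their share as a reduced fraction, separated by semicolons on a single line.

Albert 1/3; Charles 1/24; Edmund 1/3; Kenneth 1/48; Lydia 1/48; Nora 1/6; Oliver 1/24; Quentin 1/24

No spouse, descendants, or parent survives, so the estate passes to Samuel's siblings per stirpes.
Half-blood siblings count for one-half the weight of whole-blood siblings at the initial division.
Dividing 1 in proportion to weights (total weight 3): Prudence (weight 1) → 1/3; Nora (weight 1/2) → 1/6; Edmund (weight 1) → 1/3; Winifred (weight 1/2) → 1/6.
Prudence predeceased; the 1/3 allotted to Prudence's branch passes to Prudence's issue by representation.
Albert is the sole taker at this level and receives the full 1/3.
Nora is living and takes 1/6.
Edmund is living and takes 1/3.
Winifred predeceased; the 1/6 allotted to Winifred's branch passes to Winifred's issue by representation.
The 1/6 is divided into 4 equal shares of 1/24 among Oliver, Charles, Quentin, Beatrice.
Oliver is living and takes 1/24.
Charles is living and takes 1/24.
Quentin is living and takes 1/24.
Beatrice predeceased; the 1/24 allotted to Beatrice's branch passes to Beatrice's issue by representation.
The 1/24 is divided into 2 equal shares of 1/48 among Lydia, Kenneth.
Lydia is living and takes 1/48.
Kenneth is living and takes 1/48.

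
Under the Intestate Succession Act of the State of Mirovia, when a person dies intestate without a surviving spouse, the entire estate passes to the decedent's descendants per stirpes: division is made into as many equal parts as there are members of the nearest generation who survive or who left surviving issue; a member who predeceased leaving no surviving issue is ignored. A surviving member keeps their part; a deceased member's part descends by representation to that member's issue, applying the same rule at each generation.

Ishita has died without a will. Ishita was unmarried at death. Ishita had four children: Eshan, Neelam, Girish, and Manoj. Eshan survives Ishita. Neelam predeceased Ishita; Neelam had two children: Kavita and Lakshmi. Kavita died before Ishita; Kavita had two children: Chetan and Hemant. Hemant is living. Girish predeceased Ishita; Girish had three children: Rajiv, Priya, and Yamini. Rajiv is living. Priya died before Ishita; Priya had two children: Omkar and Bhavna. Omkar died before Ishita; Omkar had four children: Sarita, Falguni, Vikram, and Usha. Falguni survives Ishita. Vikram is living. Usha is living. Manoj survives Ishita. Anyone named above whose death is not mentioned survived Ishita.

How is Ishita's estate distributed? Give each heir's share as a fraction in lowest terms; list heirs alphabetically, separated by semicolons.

Bhavna 1/24; Chetan 1/16; Eshan 1/4; Falguni 1/96; Hemant 1/16; Lakshmi 1/8; Manoj 1/4; Rajiv 1/12; Sarita 1/96; Usha 1/96; Vikram 1/96; Yamini 1/12

There is no surviving spouse, so the entire estate passes to Ishita's descendants per stirpes.
The estate is divided into 4 equal shares of 1/4 among Eshan, Neelam, Girish, Manoj.
Eshan is living and takes 1/4.
Neelam predeceased; the 1/4 allotted to Neelam's branch passes to Neelam's issue by representation.
The 1/4 is divided into 2 equal shares of 1/8 among Kavita, Lakshmi.
Kavita predeceased; the 1/8 allotted to Kavita's branch passes to Kavita's issue by representation.
The 1/8 is divided into 2 equal shares of 1/16 among Chetan, Hemant.
Chetan is living and takes 1/16.
Hemant is living and takes 1/16.
Lakshmi is living and takes 1/8.
Girish predeceased; the 1/4 allotted to Girish's branch passes to Girish's issue by representation.
The 1/4 is divided into 3 equal shares of 1/12 among Rajiv, Priya, Yamini.
Rajiv is living and takes 1/12.
Priya predeceased; the 1/12 allotted to Priya's branch passes to Priya's issue by representation.
The 1/12 is divided into 2 equal shares of 1/24 among Omkar, Bhavna.
Omkar predeceased; the 1/24 allotted to Omkar's branch passes to Omkar's issue by representation.
The 1/24 is divided into 4 equal shares of 1/96 among Sarita, Falguni, Vikram, Usha.
Sarita is living and takes 1/96.
Falguni is living and takes 1/96.
Vikram is living and takes 1/96.
Usha is living and takes 1/96.
Bhavna is living and takes 1/24.
Yamini is living and takes 1/12.
Manoj is living and takes 1/4.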